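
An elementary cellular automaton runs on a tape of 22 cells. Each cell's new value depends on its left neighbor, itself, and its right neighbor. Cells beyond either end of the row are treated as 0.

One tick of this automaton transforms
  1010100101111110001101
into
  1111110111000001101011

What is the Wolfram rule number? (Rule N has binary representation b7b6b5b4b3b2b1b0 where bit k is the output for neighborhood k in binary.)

position 10: 111 → 0  (bit 7 = 0)
position 14: 110 → 0  (bit 6 = 0)
position 1: 101 → 1  (bit 5 = 1)
position 5: 100 → 1  (bit 4 = 1)
position 9: 011 → 1  (bit 3 = 1)
position 0: 010 → 1  (bit 2 = 1)
position 6: 001 → 0  (bit 1 = 0)
position 16: 000 → 1  (bit 0 = 1)
bits b7..b0 = 00111101 = 61

61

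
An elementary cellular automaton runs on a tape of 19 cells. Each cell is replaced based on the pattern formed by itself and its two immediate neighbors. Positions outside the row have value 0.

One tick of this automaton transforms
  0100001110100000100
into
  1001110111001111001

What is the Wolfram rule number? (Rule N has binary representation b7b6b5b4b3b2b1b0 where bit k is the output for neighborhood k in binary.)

227

position 7: 111 → 1  (bit 7 = 1)
position 8: 110 → 1  (bit 6 = 1)
position 9: 101 → 1  (bit 5 = 1)
position 2: 100 → 0  (bit 4 = 0)
position 6: 011 → 0  (bit 3 = 0)
position 1: 010 → 0  (bit 2 = 0)
position 0: 001 → 1  (bit 1 = 1)
position 3: 000 → 1  (bit 0 = 1)
bits b7..b0 = 11100011 = 227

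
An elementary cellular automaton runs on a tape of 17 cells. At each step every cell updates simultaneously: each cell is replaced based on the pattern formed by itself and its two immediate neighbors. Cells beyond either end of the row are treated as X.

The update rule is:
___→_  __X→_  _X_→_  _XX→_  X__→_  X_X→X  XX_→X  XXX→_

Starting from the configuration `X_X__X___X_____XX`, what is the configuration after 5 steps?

X________________

step 1: XX_______________
step 2: _X_______________
step 3: X________________
step 4: X________________  (fixed point — unchanged through step 5)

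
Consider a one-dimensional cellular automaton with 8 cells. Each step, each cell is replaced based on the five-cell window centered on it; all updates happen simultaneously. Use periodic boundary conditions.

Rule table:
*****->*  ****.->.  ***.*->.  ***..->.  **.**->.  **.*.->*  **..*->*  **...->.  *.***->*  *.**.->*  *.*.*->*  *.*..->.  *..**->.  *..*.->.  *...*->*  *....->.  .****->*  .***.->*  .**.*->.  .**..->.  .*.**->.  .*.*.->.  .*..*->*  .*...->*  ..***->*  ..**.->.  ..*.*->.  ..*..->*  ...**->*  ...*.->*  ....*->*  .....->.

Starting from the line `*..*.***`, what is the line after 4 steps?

*..*.***

.*...**.
.****..*
.**..*..
*..*.***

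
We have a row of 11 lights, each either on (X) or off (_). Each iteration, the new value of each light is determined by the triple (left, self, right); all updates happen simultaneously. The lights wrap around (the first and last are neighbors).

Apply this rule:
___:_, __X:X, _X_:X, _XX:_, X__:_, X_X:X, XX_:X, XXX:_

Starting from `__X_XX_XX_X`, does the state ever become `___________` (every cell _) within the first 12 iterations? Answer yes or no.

_XXX_XX_XXX
X__XX_XX__X
X_X_XX_X_X_
XXXX_XXXXXX
___XX______
__X_X______
_XXXX______
X___X______
X__XX_____X
X_X_X____X_
XXXXX___XXX
____X__X___
iteration 12 is ____X__X___, still not uniform _

no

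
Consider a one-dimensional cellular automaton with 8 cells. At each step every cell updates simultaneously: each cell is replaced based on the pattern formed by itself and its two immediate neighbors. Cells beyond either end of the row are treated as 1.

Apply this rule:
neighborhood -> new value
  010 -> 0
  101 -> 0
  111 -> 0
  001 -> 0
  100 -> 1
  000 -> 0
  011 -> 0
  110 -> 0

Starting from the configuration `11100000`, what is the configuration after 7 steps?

00010000
10001000
01000100
00100010
10010000
01001000
00100100

00100100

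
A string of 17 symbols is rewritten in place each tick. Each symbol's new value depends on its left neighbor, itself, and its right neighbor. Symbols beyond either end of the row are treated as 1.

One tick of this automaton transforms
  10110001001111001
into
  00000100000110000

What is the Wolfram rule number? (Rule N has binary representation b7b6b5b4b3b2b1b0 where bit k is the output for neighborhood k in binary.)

position 11: 111 → 1  (bit 7 = 1)
position 0: 110 → 0  (bit 6 = 0)
position 1: 101 → 0  (bit 5 = 0)
position 4: 100 → 0  (bit 4 = 0)
position 2: 011 → 0  (bit 3 = 0)
position 7: 010 → 0  (bit 2 = 0)
position 6: 001 → 0  (bit 1 = 0)
position 5: 000 → 1  (bit 0 = 1)
bits b7..b0 = 10000001 = 129

129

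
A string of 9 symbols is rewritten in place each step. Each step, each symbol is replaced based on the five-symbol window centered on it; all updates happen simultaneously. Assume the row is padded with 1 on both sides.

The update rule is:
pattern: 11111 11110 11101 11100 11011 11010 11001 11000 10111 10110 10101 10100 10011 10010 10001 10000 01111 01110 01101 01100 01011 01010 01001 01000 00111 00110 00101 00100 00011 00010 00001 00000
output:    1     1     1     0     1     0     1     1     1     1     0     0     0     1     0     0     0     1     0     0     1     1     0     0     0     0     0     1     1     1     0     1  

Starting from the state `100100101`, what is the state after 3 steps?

011101011
111100110
111010001

111010001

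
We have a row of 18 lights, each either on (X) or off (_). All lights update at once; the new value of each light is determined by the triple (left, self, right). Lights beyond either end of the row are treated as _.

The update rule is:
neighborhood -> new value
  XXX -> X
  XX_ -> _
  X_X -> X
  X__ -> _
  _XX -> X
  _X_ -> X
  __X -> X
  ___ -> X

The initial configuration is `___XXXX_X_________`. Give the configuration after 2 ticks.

XXXXXX_XX_XXXXXXXX
XXXXX_XX_XXXXXXXX_

XXXXX_XX_XXXXXXXX_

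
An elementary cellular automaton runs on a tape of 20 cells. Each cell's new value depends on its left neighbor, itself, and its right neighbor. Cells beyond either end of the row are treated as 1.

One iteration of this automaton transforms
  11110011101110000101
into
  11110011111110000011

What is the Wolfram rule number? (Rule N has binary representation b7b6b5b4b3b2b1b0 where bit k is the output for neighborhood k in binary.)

position 0: 111 → 1  (bit 7 = 1)
position 3: 110 → 1  (bit 6 = 1)
position 9: 101 → 1  (bit 5 = 1)
position 4: 100 → 0  (bit 4 = 0)
position 6: 011 → 1  (bit 3 = 1)
position 17: 010 → 0  (bit 2 = 0)
position 5: 001 → 0  (bit 1 = 0)
position 14: 000 → 0  (bit 0 = 0)
bits b7..b0 = 11101000 = 232

232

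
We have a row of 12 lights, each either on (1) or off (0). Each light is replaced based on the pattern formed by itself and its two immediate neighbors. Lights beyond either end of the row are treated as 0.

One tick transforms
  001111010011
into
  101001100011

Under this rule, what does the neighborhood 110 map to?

At position 5 the neighborhood is 110; the next row has 1 there.

1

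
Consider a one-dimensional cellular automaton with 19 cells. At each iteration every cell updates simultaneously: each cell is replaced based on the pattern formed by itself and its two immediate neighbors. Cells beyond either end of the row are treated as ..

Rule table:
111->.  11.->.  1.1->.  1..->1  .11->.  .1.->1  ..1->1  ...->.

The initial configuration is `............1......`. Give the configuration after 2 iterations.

iteration 1: ...........111.....
iteration 2: ..........1...1....

..........1...1....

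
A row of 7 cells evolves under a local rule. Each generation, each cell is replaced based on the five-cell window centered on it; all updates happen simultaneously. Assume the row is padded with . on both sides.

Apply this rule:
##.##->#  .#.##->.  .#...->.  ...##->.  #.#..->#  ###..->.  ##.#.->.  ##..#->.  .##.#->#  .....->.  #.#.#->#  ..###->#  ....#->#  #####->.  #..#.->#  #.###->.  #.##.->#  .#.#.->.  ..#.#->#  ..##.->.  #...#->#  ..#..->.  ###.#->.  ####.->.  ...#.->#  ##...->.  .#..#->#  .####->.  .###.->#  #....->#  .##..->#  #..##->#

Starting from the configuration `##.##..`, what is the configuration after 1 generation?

.####.#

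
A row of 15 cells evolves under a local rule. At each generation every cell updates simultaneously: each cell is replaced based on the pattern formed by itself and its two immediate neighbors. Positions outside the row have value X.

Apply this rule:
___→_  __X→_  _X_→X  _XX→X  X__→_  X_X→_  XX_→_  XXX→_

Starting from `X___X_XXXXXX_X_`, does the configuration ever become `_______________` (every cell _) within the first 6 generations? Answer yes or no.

no

____X_X______X_
____X_X______X_  (fixed point — unchanged through generation 6)
generation 6 is ____X_X______X_, still not uniform _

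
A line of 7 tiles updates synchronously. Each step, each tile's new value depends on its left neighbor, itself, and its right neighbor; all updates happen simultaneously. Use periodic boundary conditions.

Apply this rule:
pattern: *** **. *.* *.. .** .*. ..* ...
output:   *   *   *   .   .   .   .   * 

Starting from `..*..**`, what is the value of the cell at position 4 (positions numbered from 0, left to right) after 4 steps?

......*
.****..
..***.*
...***.
position 4 holds *

*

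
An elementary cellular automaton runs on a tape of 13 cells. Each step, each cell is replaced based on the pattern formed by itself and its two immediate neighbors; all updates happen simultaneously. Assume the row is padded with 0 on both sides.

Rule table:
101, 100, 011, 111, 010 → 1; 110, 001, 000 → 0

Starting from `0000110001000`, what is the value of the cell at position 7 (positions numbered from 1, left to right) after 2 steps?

1

step 1: 0000101001100
step 2: 0000111101010
position 7 holds 1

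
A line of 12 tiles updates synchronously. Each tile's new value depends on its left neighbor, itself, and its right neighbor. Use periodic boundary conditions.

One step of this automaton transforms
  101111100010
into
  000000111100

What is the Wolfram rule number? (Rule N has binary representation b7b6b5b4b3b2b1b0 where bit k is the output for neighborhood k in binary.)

83

position 3: 111 → 0  (bit 7 = 0)
position 6: 110 → 1  (bit 6 = 1)
position 1: 101 → 0  (bit 5 = 0)
position 7: 100 → 1  (bit 4 = 1)
position 2: 011 → 0  (bit 3 = 0)
position 0: 010 → 0  (bit 2 = 0)
position 9: 001 → 1  (bit 1 = 1)
position 8: 000 → 1  (bit 0 = 1)
bits b7..b0 = 01010011 = 83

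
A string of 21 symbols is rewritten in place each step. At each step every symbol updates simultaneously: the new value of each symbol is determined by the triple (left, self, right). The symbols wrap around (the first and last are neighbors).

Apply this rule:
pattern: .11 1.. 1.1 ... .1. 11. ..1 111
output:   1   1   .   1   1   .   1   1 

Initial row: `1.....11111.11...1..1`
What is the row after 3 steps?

.111111111..1.1111111
.11111111.111.111111.
11111111..11..11111.1

11111111..11..11111.1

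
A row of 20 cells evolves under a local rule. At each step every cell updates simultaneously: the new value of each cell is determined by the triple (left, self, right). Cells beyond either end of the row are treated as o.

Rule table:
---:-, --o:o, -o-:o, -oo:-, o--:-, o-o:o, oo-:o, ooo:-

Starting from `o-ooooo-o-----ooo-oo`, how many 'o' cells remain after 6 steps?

oo----ooo----o--oo--
-o---o--o---oo-o-o-o
oo--oo-oo--o-oooooo-
-o-o-oo-o-ooo-----oo
ooooo-oooo--o----o--
----oo---o-oo---oo-o
count of o: 8

8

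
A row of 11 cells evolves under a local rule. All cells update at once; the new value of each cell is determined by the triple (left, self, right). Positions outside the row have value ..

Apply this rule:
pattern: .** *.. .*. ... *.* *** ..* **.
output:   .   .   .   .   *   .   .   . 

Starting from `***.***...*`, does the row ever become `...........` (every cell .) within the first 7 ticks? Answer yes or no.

...*.......
...........
all cells are . at tick 2

yes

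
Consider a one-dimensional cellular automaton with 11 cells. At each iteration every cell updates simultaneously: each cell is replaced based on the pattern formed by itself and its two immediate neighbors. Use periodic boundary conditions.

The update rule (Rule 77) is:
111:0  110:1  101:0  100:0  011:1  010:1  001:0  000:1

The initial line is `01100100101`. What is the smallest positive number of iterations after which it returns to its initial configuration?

01100100101

1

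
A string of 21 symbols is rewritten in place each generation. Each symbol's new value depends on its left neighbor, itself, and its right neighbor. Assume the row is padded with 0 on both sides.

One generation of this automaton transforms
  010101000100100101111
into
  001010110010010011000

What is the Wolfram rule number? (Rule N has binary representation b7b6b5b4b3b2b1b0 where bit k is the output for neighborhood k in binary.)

position 18: 111 → 0  (bit 7 = 0)
position 20: 110 → 0  (bit 6 = 0)
position 2: 101 → 1  (bit 5 = 1)
position 6: 100 → 1  (bit 4 = 1)
position 17: 011 → 1  (bit 3 = 1)
position 1: 010 → 0  (bit 2 = 0)
position 0: 001 → 0  (bit 1 = 0)
position 7: 000 → 1  (bit 0 = 1)
bits b7..b0 = 00111001 = 57

57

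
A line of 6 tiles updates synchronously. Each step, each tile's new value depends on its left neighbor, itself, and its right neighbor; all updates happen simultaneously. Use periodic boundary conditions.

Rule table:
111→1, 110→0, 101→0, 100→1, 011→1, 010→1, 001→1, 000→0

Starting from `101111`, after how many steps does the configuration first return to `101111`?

001111
111110
111100
111011
110011
101111

6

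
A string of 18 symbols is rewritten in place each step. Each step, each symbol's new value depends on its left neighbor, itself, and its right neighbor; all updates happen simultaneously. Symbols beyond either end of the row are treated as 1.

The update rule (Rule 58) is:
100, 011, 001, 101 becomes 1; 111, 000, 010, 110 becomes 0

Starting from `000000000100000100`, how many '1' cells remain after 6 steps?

100000001010001011
010000010101010110
101000101010101101
010101010101011011
101010101010110110
010101010101101101
count of 1: 10

10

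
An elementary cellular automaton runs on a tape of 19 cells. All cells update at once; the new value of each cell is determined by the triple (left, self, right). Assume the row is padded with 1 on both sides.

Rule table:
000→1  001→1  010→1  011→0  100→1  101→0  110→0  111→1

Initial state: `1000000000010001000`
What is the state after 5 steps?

0111011111111111111

step 1: 0111111111111111111
step 2: 0011111111111111111
step 3: 1101111111111111111
step 4: 1000111111111111111
step 5: 0111011111111111111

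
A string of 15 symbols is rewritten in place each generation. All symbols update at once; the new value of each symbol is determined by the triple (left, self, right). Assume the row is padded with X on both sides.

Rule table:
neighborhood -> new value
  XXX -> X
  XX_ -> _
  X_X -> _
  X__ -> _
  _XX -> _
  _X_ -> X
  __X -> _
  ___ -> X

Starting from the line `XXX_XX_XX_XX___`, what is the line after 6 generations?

XX___________X_
X__XXXXXXXXX_X_
____XXXXXXX__X_
_XX__XXXXX___X_
______XXX__X_X_
_XXXX__X___X_X_

_XXXX__X___X_X_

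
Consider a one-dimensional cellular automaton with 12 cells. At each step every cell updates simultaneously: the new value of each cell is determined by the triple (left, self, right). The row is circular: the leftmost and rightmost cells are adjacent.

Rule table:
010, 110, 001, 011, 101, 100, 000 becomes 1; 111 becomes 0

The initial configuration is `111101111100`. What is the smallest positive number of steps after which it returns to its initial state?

100111000111
111101111100

2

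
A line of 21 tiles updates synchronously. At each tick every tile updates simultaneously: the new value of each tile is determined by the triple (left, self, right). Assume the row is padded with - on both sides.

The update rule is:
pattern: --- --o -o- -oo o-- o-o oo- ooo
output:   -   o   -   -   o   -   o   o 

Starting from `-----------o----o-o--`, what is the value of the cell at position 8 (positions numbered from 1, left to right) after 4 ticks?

o

----------o-o--o---o-
---------o---oo-o-o-o
--------o-o-o-o------
-------o-------o-----
position 8 holds o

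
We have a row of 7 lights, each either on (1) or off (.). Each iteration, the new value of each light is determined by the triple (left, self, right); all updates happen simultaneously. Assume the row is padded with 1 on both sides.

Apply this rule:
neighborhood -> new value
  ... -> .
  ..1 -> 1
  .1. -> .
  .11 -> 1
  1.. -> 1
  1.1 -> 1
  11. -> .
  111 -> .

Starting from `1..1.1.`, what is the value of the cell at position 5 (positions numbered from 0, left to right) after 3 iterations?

1

.11.1.1
11.1.11
..1.11.
position 5 holds 1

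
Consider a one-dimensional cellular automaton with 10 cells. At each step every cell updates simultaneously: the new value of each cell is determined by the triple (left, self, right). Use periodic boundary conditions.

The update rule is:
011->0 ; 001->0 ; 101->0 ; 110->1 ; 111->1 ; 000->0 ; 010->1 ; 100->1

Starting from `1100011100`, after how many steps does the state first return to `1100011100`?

10

0110001110
0011000111
1001100011
1100110001
1110011000
0111001100
0011100110
0001110011
1000111001
1100011100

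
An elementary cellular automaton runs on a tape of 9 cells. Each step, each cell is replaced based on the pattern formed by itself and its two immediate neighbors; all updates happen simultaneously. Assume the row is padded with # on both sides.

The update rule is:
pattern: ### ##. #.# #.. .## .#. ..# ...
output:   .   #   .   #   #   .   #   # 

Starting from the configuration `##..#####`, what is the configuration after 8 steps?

.#...####

.####....
.#..#####
..###....
###.#####
..#.#....
##...####
.#####...
.#...####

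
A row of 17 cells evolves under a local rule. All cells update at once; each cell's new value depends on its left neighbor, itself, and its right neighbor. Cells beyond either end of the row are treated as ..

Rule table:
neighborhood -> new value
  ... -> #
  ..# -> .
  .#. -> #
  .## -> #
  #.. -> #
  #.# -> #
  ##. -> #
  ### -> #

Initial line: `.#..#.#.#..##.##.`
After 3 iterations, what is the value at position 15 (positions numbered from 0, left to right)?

.##.######.######
.################
.################
position 15 holds #

#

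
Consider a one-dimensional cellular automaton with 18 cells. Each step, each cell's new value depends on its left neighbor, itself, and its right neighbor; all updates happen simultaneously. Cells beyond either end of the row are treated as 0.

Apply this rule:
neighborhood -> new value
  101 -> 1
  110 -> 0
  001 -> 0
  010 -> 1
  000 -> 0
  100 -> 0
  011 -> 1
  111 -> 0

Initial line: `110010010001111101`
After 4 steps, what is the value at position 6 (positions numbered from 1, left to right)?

step 1: 100010010001000011
step 2: 100010010001000010
step 3: 100010010001000010  (fixed point — unchanged through step 4)
position 6 holds 0

0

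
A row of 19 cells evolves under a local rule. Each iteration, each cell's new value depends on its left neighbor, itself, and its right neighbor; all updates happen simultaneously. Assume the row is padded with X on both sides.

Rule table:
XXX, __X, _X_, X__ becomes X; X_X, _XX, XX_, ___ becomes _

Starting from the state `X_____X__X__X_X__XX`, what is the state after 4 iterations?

_X___XXXXXXXX_XXX_X
_XX_X_XXXXXX___X___
____X__XXXX_X_XXX_X
X__XXXX_XX__X__X___

X__XXXX_XX__X__X___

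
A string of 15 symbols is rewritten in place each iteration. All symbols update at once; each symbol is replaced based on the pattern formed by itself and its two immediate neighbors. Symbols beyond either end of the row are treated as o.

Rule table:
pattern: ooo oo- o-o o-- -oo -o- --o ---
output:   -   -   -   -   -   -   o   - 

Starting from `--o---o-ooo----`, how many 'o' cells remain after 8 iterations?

-o---o--------o
----o--------o-
---o--------o--
--o--------o--o
-o--------o--o-
---------o--o--
--------o--o--o
-------o--o--o-
count of o: 3

3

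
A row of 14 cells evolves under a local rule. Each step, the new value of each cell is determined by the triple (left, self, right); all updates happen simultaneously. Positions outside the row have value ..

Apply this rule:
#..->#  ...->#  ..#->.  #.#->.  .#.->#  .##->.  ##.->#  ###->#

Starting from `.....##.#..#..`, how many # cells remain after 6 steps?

step 1: ####..#.##.###
step 2: .####.#..#..##
step 3: ..###.##.##..#
step 4: #..##..#..##.#
step 5: ##..##.##..#.#
step 6: .##..#..##.#.#
count of #: 7

7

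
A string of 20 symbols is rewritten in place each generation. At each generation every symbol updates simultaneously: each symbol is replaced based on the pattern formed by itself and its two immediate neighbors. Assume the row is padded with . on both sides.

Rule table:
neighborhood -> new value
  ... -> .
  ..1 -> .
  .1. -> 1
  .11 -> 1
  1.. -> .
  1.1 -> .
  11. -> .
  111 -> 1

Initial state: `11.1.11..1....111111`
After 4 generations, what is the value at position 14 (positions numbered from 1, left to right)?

1..1.1...1....11111.
1..1.1...1....1111..
1..1.1...1....111...
1..1.1...1....11....
position 14 holds .

.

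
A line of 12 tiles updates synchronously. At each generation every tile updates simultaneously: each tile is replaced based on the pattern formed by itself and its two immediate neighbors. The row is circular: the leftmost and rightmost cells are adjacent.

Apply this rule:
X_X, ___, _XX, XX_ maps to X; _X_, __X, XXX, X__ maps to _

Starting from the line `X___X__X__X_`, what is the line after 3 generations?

XXX_X____X_X

__X________X
____XXXXXX__
XXX_X____X_X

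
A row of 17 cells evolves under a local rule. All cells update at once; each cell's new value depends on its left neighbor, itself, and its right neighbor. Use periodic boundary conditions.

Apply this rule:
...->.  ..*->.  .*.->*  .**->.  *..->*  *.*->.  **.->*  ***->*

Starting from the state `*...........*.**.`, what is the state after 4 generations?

*..**........*..*

**..........*..*.
.**.........**.*.
..**.........*.**
*..**........*..*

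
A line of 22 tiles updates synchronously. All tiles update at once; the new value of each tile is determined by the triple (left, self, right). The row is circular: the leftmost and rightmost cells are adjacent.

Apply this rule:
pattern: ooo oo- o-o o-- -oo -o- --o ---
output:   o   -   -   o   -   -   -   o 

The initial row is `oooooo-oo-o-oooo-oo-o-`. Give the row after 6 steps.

o-----o----o-o--o-----

-oooo--------oo-------
--oo-ooooooo---ooooooo
o-----ooooo-oo--ooooo-
-oooo--ooo----o--ooo--
--oo-o--o-ooo--o--o-oo
o-----o----o-o--o-----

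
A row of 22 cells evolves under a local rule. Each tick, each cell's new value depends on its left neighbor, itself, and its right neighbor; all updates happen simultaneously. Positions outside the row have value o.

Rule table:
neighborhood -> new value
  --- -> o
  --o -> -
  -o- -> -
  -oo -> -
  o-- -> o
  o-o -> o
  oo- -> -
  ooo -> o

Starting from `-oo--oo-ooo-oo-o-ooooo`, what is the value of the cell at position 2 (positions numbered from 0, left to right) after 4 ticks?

-

tick 1: o--o---o-o-o--o-o-oooo
tick 2: -o--oo--o-o-o--o-o-ooo
tick 3: o-o---o--o-o-o--o-o-oo
tick 4: -o-oo--o--o-o-o--o-o-o
position 2 holds -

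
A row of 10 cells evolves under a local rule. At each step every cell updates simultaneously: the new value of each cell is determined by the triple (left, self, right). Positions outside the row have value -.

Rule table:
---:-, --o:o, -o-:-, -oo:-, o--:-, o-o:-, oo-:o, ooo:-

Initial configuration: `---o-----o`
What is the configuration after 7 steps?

--o-------

--o-----o-
-o-----o--
o-----o---
-----o----
----o-----
---o------
--o-------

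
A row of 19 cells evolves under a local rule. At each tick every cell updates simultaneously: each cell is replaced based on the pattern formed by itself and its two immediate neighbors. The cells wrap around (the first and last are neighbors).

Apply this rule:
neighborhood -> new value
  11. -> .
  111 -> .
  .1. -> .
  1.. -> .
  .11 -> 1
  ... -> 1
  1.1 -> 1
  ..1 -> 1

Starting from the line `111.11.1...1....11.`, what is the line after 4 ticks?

tick 1: 1..11.1..11..1111.1
tick 2: ..11.1..11..11...11
tick 3: .11.1..11..11..111.
tick 4: 11.1..11..11..11...

11.1..11..11..11...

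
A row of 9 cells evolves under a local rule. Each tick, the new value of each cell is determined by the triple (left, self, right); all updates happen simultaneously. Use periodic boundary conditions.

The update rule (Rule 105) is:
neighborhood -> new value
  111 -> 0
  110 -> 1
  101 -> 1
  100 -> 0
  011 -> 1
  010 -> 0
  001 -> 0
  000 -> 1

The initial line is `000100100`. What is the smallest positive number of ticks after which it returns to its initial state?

14

110000001
010111101
101100110
011100111
110100101
011000011
111011011
001111110
101000010
010011001
100011000
001011010
100111100
000100100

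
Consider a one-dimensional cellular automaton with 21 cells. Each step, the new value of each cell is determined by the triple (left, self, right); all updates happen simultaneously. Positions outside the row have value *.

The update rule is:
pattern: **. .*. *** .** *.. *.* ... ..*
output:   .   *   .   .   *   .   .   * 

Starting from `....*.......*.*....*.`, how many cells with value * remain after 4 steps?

step 1: *..***.....**.**..**.
step 2: .**...*...*.....**...
step 3: ...*.***.***...*..*.*
step 4: *.**........*.*****..
count of *: 9

9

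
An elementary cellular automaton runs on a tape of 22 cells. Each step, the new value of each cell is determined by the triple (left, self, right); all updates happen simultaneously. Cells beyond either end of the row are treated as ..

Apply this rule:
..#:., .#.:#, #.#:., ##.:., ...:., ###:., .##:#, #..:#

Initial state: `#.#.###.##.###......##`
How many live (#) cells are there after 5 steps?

step 1: #.#.#...#..#..#.....#.
step 2: #.#.##..##.##.##....##
step 3: #.#.#.#.#..#..#.#...#.
step 4: #.#.#.#.##.##.#.##..##
step 5: #.#.#.#.#..#..#.#.#.#.
count of #: 10

10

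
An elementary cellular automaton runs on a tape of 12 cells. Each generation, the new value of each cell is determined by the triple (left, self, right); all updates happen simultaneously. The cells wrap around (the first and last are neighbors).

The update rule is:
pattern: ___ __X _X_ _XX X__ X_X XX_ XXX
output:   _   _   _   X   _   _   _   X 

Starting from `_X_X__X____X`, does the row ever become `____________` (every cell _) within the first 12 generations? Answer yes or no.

yes

____________
all cells are _ at generation 1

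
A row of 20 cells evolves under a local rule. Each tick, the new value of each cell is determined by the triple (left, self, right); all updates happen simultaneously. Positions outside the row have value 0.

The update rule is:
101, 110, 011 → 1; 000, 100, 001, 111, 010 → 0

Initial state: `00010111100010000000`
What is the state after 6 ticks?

00001100000000000000

00001100100000000000
00001100000000000000
00001100000000000000  (fixed point — unchanged through tick 6)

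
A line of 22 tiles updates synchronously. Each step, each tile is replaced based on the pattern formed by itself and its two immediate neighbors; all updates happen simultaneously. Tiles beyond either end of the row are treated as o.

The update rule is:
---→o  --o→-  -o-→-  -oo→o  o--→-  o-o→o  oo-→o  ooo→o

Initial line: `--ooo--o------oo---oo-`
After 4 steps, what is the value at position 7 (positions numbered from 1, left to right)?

--ooo----oooo-oo-o-ooo
--ooo-oo-oooooooo-oooo
--oooooooooooooooooooo
--oooooooooooooooooooo
position 7 holds o

o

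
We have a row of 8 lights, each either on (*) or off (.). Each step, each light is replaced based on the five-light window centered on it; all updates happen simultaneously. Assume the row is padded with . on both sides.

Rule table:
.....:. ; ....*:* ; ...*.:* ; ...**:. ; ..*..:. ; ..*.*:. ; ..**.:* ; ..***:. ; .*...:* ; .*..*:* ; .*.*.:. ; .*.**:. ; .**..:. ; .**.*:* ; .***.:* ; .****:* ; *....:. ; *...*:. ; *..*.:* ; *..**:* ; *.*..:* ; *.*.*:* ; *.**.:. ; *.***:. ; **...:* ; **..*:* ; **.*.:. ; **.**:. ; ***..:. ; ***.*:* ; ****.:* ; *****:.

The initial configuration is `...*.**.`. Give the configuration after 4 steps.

.**.*.*.

.**....*
.*.*.**.
*..*...*
.**.*.*.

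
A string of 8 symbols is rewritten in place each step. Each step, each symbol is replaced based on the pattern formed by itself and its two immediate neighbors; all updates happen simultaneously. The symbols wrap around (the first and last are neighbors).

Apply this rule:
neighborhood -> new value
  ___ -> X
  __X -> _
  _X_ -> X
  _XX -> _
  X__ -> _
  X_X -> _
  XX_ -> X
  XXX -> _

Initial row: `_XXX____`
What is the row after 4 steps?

step 1: ___X_XXX
step 2: _X_X___X
step 3: _X_X_X_X
step 4: _X_X_X_X

_X_X_X_X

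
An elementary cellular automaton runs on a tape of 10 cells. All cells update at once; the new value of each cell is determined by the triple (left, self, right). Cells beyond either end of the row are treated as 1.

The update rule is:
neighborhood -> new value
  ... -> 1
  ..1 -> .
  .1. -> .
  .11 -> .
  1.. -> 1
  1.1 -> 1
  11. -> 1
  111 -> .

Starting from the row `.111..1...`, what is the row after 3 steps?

1..11..11.
11..11..11
.11..11...

.11..11...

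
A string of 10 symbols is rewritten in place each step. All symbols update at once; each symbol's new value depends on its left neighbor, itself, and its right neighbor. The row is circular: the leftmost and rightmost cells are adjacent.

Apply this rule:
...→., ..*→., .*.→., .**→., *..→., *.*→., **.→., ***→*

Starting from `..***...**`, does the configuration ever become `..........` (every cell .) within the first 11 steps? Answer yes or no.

...*......
..........
all cells are . at step 2

yes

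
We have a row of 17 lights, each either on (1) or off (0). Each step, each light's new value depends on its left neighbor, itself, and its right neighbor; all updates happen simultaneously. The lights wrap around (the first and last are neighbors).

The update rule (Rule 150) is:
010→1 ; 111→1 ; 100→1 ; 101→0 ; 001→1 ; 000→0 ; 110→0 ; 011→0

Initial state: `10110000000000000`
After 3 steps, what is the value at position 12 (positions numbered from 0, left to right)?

0

10001000000000001
01011100000000010
11001010000000111
position 12 holds 0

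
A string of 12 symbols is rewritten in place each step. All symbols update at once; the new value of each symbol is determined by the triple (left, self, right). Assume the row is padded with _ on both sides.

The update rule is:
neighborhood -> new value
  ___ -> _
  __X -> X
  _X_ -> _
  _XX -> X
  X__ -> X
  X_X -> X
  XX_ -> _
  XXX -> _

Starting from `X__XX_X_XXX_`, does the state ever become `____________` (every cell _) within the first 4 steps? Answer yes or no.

_XXX_X_XX__X
XX__X_XX_XX_
X_XX_XX_XX_X
_XX_XX_XX_X_
step 4 is _XX_XX_XX_X_, still not uniform _

no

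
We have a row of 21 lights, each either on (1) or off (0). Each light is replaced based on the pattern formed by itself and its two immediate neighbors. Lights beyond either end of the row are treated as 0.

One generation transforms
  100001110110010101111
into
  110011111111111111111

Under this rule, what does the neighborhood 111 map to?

At position 6 the neighborhood is 111; the next row has 1 there.

1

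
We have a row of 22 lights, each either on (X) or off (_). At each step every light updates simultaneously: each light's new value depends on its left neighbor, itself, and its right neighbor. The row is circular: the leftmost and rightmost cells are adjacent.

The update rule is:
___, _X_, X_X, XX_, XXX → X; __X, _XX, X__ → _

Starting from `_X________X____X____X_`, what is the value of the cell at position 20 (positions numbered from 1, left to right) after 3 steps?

X

_X_XXXXXX_X_XX_X_XX_X_
_XX_XXXXXXXX_XXXX_XXX_
__XX_XXXXXXXX_XXXX_XX_
position 20 holds X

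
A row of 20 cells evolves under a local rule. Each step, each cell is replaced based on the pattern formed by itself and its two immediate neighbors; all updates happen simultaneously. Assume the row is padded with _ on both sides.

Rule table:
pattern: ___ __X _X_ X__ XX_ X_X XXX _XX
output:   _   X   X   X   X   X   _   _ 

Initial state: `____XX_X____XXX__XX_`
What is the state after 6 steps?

__X_XX_X_XX___XX___X

___X_XXXX__X__XXX_XX
__XXX___XXXXXX__XX_X
_X__XX_X_____XXX_XXX
XXXX_XXXX___X__XX__X
___XX___XX_XXXX_XXXX
__X_XX_X_XX___XX___X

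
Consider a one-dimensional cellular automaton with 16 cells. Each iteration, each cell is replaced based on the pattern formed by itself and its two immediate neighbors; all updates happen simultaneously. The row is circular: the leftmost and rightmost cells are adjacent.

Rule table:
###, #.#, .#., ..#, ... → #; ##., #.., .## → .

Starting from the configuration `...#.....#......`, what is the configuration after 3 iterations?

##.###.#.###.###

####.#####.#####
###.#.###.#.####
##.###.#.###.###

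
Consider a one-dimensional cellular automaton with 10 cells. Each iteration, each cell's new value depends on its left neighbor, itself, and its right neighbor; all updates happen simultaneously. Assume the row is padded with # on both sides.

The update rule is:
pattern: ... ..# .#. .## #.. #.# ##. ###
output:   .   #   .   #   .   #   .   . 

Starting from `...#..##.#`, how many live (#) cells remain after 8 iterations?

..#..##.##
.#..##.##.
#..##.##.#
..##.##.##
.##.##.##.
##.##.##.#
..##.##.##  (repeats iteration 4; period 3)
iteration 8: .##.##.##.
count of #: 6

6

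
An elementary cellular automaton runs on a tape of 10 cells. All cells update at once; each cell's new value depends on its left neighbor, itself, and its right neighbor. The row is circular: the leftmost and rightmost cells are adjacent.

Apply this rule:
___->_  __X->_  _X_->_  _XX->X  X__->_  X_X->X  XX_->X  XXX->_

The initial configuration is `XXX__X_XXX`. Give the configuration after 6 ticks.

______XX__

__X___XX__
______XX__
______XX__  (fixed point — unchanged through tick 6)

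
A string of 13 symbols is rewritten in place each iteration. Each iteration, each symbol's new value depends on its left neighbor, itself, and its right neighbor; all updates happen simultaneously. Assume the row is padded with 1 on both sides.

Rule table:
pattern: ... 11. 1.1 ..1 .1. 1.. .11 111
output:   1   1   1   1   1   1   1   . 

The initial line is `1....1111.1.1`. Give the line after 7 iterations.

111111..11111

111111..11111
.....1111....
111111..11111  (repeats iteration 1; period 2)
iteration 7: 111111..11111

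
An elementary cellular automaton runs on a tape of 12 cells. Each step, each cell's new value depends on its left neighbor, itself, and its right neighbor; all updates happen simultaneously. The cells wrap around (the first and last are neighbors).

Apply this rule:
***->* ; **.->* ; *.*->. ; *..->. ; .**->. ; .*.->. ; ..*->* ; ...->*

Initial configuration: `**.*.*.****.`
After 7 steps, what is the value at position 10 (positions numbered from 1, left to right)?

.

.*......***.
*..*****.**.
..*.****..*.
**...***.*..
.*.**.**...*
....*..*.**.
****..*...*.
position 10 holds .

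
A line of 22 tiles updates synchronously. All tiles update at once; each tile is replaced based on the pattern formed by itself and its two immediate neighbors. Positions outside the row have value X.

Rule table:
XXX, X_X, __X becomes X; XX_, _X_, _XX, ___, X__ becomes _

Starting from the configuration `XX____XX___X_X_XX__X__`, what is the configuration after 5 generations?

generation 1: X____X____X_X_X___X__X
generation 2: ____X____X_X_X___X__X_
generation 3: ___X____X_X_X___X__X_X
generation 4: __X____X_X_X___X__X_X_
generation 5: _X____X_X_X___X__X_X_X

_X____X_X_X___X__X_X_X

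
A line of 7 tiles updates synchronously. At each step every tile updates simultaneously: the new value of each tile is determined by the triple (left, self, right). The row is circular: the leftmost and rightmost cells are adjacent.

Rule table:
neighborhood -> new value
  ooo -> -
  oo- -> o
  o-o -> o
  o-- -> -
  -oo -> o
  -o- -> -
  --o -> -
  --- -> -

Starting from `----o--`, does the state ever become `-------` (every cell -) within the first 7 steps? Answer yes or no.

-------
all cells are - at step 1

yes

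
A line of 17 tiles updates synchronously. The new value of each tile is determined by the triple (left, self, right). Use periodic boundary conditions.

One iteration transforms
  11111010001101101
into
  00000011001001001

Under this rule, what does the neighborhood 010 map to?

1

At position 6 the neighborhood is 010; the next row has 1 there.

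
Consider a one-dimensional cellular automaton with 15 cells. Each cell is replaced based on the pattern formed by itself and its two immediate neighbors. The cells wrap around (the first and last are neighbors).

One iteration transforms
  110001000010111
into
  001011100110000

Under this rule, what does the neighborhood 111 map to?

At position 0 the neighborhood is 111; the next row has 0 there.

0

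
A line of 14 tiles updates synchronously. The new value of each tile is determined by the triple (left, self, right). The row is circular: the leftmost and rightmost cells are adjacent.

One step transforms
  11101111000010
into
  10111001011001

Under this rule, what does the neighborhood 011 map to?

1

At position 0 the neighborhood is 011; the next row has 1 there.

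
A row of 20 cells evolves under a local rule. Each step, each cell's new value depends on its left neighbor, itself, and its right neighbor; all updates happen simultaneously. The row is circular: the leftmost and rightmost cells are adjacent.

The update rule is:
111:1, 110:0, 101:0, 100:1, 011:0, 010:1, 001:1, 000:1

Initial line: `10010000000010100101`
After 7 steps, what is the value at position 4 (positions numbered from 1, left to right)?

step 1: 01111111111110111100
step 2: 10111111111100011011
step 3: 00011111111011100001
step 4: 11101111110001011111
step 5: 11000111101111001111
step 6: 10111011000110110111
step 7: 00010000111000000011
position 4 holds 1

1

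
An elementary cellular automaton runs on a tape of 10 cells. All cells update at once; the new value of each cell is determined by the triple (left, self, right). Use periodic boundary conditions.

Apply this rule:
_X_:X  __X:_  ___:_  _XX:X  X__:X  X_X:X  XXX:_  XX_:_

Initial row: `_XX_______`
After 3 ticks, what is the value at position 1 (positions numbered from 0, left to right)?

X

_X_X______
_XXXX_____
_X___X____
position 1 holds X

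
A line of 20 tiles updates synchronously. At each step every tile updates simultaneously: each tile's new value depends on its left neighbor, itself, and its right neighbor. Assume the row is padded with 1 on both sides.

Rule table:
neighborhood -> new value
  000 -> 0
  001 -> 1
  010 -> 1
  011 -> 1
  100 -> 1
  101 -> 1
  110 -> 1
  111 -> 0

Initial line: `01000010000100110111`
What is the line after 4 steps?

11100111001111111100
00111101111000000111
11100111001100001100
00111101111110011111

00111101111110011111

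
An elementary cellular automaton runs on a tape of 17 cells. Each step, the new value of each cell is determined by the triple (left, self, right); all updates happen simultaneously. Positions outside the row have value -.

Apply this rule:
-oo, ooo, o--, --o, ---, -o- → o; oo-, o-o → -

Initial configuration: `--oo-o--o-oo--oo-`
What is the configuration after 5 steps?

ooo--oooo-o-ooo-o
oo-ooooo--o-oo--o
o--oooo-ooo-o-ooo
oooooo--oo--o-oo-
ooooo-ooo-ooo-o-o

ooooo-ooo-ooo-o-o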